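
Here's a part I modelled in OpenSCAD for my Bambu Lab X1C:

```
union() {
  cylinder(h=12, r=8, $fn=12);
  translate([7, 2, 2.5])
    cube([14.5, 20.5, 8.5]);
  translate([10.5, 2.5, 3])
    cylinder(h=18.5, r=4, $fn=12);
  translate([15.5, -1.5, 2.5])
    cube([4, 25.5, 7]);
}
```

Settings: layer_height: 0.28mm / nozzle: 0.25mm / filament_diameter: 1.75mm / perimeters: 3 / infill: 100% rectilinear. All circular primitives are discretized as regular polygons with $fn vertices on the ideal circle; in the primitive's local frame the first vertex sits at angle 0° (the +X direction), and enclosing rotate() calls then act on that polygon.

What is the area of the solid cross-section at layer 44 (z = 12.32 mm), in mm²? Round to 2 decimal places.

48.00 mm²

At z = 12.32 mm: the cylinder does not reach this height (z outside [0, 12]); the cube at (7, 2) is not intersected at this z (z outside [2.5, 11]); the cylinder at (10.5, 2.5): section is a regular 12-gon, circumradius r=4 (area = (12/2)·4.000²·sin(360°/12) = 48.00 mm²); the cube at (15.5, -1.5) is not intersected at this z (z outside [2.5, 9.5]); Merging all regions: only the r=4 cylinder at (10.5, 2.5) is present, so the union is just that shape — area = 48.00 mm². Overall, the cross-section is a single solid region. Net area = 48.00 mm².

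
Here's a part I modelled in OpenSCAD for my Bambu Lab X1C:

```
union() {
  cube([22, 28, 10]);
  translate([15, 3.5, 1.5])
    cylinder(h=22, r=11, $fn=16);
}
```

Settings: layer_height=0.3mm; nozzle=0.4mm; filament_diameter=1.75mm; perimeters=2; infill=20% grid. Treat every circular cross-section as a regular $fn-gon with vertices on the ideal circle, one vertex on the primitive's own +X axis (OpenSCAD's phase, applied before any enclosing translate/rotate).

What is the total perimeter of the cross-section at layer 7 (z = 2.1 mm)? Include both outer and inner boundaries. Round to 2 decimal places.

111.19 mm

At z = 2.1 mm: the cube (footprint 22×28) is included at this height (perimeter 100.00 mm); the r=11 cylinder at (15, 3.5) gives a regular 16-gon of circumradius 11 (constant along its height) (perimeter = 2·16·11.000·sin(180°/16) = 68.67 mm); Merging all regions: the regions partially overlap (shared area 224.69 mm²), so the edge portions inside another operand are dropped and the merged outline is re-measured after clipping — boundary = 111.19 mm. Overall, the cross-section is a single solid region. Total boundary length (outer) = 111.19 mm.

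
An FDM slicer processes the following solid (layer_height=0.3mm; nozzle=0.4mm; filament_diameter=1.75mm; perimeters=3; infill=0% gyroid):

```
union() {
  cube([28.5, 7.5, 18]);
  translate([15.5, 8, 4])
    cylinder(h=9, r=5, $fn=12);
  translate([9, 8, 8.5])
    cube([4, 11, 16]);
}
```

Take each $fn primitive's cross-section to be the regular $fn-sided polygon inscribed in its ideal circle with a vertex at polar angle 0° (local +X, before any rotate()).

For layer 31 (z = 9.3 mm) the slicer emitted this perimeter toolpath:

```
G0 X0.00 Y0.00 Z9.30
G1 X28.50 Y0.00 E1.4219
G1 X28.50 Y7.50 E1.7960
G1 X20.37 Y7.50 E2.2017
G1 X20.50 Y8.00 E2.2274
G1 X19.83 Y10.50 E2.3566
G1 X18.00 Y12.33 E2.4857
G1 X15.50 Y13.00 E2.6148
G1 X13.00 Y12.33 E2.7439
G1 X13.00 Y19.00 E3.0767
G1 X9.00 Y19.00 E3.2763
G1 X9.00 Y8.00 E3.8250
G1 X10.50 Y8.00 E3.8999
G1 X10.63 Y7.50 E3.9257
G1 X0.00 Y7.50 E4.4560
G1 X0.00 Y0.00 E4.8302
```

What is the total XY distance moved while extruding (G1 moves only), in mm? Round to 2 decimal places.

96.82 mm

Sum the Euclidean lengths of each G1 segment: total = 96.82 mm.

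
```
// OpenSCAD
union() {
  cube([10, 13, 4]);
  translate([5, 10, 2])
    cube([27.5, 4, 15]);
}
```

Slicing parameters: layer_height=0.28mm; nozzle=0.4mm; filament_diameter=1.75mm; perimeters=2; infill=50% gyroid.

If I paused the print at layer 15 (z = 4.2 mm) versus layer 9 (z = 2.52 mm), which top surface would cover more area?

layer 9 (z = 2.52 mm)

Layer 15 (z = 4.2): the cube does not reach this height (z outside [0, 4]); the cube at (5, 10) (footprint 27.5×4) is included at this height (area 110.00 mm²); Merging all regions: only the 27.5×4 cube at (5, 10) is present, so the union is just that shape — area = 110.00 mm². So its area = 110.00 mm². Layer 9 (z = 2.52): the cube (footprint 10×13) is included at this height (area 130.00 mm²); the cube at (5, 10) is present — its section is the full 27.5×4 rectangle (area 110.00 mm²); Merging all regions: the regions partially overlap — summed areas 240.00 mm² minus the doubly-counted overlap 15.00 mm² gives 225.00 mm² — area = 225.00 mm². So its area = 225.00 mm². Layer 9 is larger (225.00 vs 110.00 mm²).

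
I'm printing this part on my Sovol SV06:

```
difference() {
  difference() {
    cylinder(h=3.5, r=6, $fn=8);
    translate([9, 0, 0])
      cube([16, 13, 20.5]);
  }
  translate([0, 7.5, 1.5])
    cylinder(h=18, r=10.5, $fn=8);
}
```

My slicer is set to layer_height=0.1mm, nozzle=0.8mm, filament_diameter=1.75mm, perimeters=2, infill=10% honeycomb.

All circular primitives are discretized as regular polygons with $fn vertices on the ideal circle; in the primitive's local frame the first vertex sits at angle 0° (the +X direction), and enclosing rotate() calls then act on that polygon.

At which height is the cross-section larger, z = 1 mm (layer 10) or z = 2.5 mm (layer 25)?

layer 10 (z = 1 mm)

Layer 10 (z = 1): the r=6 cylinder contributes a regular 8-gon of circumradius 6 (area = (8/2)·6.000²·sin(360°/8) = 101.82 mm²); the cube at (9, 0) (footprint 16×13) is included at this height (area 208.00 mm²); Taking the first minus the rest: starting from the r=6 cylinder (101.82 mm²), the 16×13 cube at (9, 0) misses the remaining region (no effect) — area = 101.82 mm²; the cylinder at (0, 7.5) does not reach this height (z outside [1.5, 19.5]); Taking the first minus the rest: none of the subtracted shapes is present at this height, so that combined region is unchanged — area = 101.82 mm². So its area = 101.82 mm². Layer 25 (z = 2.5): the r=6 cylinder gives a regular 8-gon of circumradius 6 (constant along its height) (area = (8/2)·6.000²·sin(360°/8) = 101.82 mm²); the cube at (9, 0) (footprint 16×13) is included at this height (area 208.00 mm²); Subtracting the remaining from the first: starting from the r=6 cylinder (101.82 mm²), the 16×13 cube at (9, 0) misses the remaining region (no effect) — area = 101.82 mm²; the r=10.5 cylinder at (0, 7.5) gives a regular 8-gon of circumradius 10.5 (constant along its height) (area = (8/2)·10.500²·sin(360°/8) = 311.83 mm²); After the difference (first − rest): starting from that combined region (101.82 mm²), the r=10.5 cylinder at (0, 7.5) partially overlaps it — only the 71.87 mm² overlap (of its 311.83 mm²) is removed, clipping the outline — area = 29.96 mm². So its area = 29.96 mm². Layer 10 is larger (101.82 vs 29.96 mm²).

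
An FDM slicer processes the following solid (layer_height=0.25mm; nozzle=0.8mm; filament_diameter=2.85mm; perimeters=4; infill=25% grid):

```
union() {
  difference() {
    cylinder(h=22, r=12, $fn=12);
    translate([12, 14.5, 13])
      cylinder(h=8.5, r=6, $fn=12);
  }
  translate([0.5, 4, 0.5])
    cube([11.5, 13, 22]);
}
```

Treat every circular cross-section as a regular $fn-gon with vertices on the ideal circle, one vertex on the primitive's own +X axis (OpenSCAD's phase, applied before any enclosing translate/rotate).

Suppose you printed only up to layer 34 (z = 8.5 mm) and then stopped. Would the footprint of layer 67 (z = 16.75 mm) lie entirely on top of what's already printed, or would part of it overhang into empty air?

Compare the two slices. At z = 8.5: the r=12 cylinder gives a regular 12-gon of circumradius 12 (constant along its height) (area = (12/2)·12.000²·sin(360°/12) = 432.00 mm²); the cylinder at (12, 14.5) is absent (z outside [13, 21.5]); Taking the first minus the rest: none of the subtracted shapes is present at this height, so the r=12 cylinder is unchanged — area = 432.00 mm²; the 11.5×13 cube at (0.5, 4) contributes its full rectangle (area 149.50 mm²); Combining (union): the regions partially overlap — summed areas 581.50 mm² minus the doubly-counted overlap 58.18 mm² gives 523.32 mm² — area = 523.32 mm². At z = 16.75: the cylinder: section is a regular 12-gon, circumradius r=12 (area = (12/2)·12.000²·sin(360°/12) = 432.00 mm²); the r=6 cylinder at (12, 14.5) gives a regular 12-gon of circumradius 6 (constant along its height) (area = (12/2)·6.000²·sin(360°/12) = 108.00 mm²); Subtracting the remaining from the first: starting from the r=12 cylinder (432.00 mm²), the r=6 cylinder at (12, 14.5) misses the remaining region (no effect) — area = 432.00 mm²; the cube at (0.5, 4) (footprint 11.5×13) is included at this height (area 149.50 mm²); Merging all regions: the regions partially overlap — summed areas 581.50 mm² minus the doubly-counted overlap 58.18 mm² gives 523.32 mm² — area = 523.32 mm². Checking containment: the cross-section at z = 16.75 is a subset of the cross-section at z = 8.5.

entirely on top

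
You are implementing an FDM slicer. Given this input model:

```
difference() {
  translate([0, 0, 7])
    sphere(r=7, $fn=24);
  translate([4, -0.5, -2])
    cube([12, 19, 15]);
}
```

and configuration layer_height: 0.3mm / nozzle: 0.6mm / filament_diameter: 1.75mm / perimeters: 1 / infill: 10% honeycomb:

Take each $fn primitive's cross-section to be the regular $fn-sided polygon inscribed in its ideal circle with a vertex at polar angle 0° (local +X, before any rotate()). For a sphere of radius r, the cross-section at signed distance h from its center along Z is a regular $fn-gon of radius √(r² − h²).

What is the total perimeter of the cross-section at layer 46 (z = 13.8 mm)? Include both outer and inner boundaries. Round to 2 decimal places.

10.41 mm

At z = 13.8 mm: the sphere: section is a regular 24-gon, circumradius = √(r²−h²) = √(7²−6.8²) = 1.661 (perimeter = 2·24·1.661·sin(180°/24) = 10.41 mm); the cube at (4, -0.5) is not intersected at this z (z outside [-2, 13]); Subtracting the remaining from the first: none of the subtracted shapes is present at this height, so the r=7 sphere is unchanged — boundary = 10.41 mm. Overall, the cross-section is a single solid region. Total boundary length (outer) = 10.41 mm.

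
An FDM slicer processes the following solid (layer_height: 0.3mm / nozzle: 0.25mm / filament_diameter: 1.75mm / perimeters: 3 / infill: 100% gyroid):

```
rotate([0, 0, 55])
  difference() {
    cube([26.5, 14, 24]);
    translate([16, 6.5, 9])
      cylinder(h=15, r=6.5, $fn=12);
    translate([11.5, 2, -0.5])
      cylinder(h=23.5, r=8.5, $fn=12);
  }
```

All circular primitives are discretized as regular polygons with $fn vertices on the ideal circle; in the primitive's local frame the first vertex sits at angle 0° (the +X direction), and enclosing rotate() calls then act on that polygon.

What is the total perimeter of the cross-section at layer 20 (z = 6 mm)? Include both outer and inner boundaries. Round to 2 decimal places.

At z = 6 mm: the cube (footprint 26.5×14) is included at this height (perimeter 81.00 mm); the cylinder at (16, 6.5) is not intersected at this z (z outside [9, 24]); the r=8.5 cylinder at (11.5, 2) gives a regular 12-gon of circumradius 8.5 (constant along its height) (perimeter = 2·12·8.500·sin(180°/12) = 52.80 mm); Subtracting the remaining from the first: starting from the 26.5×14 cube, the r=8.5 cylinder at (11.5, 2) partially overlaps it — only the 141.30 mm² overlap (of its 216.75 mm²) is removed, clipping the outline — boundary = 95.61 mm; (rotated 55° about Z; rotation is an isometry so areas/perimeters/island counts are preserved). Overall, the cross-section is a single solid region. Total boundary length (outer) = 95.61 mm.

95.61 mm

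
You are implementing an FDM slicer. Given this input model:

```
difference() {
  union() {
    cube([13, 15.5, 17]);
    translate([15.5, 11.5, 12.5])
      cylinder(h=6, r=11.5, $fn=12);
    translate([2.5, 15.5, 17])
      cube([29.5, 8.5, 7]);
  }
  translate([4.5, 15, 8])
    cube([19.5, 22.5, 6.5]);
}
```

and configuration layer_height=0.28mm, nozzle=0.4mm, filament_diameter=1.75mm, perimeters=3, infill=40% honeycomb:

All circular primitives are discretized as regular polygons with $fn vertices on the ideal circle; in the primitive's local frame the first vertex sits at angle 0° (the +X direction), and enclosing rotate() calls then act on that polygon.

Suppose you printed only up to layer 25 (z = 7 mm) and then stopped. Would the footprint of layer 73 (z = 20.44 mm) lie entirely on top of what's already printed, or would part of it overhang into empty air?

Compare the two slices. At z = 7: the cube is present — its section is the full 13×15.5 rectangle (area 201.50 mm²); the cylinder at (15.5, 11.5) is not intersected at this z (z outside [12.5, 18.5]); the cube at (2.5, 15.5) is not intersected at this z (z outside [17, 24]); Combining (union): only the 13×15.5 cube is present, so the union is just that shape — area = 201.50 mm²; the cube at (4.5, 15) is absent (z outside [8, 14.5]); Subtracting the remaining from the first: none of the subtracted shapes is present at this height, so that combined region is unchanged — area = 201.50 mm². At z = 20.44: the cube is absent (z outside [0, 17]); the cylinder at (15.5, 11.5) is absent (z outside [12.5, 18.5]); the 29.5×8.5 cube at (2.5, 15.5) contributes its full rectangle (area 250.75 mm²); Merging all regions: only the 29.5×8.5 cube at (2.5, 15.5) is present, so the union is just that shape — area = 250.75 mm²; the cube at (4.5, 15) is not intersected at this z (z outside [8, 14.5]); Subtracting the remaining from the first: none of the subtracted shapes is present at this height, so the result so far is unchanged — area = 250.75 mm². Checking containment: at z = 20.44 the cross-section extends beyond the z = 7 cross-section by about 250.75 mm².

part overhangs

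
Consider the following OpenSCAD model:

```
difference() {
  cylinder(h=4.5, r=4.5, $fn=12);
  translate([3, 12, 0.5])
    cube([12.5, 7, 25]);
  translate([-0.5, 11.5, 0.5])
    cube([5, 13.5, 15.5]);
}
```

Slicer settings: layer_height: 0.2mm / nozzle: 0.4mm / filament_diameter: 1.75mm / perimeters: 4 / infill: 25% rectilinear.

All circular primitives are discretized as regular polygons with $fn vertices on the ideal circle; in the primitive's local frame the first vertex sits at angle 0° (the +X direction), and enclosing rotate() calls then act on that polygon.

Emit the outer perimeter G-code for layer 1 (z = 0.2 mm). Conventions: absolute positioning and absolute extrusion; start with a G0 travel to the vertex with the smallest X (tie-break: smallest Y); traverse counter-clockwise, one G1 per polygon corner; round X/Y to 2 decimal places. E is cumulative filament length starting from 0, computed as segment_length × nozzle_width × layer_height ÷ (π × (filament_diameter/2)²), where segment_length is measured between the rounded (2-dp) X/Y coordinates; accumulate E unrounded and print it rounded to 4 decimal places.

G0 X-4.50 Y0.00 Z0.20
G1 X-3.90 Y-2.25 E0.0775
G1 X-2.25 Y-3.90 E0.1551
G1 X0.00 Y-4.50 E0.2325
G1 X2.25 Y-3.90 E0.3100
G1 X3.90 Y-2.25 E0.3876
G1 X4.50 Y0.00 E0.4650
G1 X3.90 Y2.25 E0.5425
G1 X2.25 Y3.90 E0.6201
G1 X0.00 Y4.50 E0.6975
G1 X-2.25 Y3.90 E0.7750
G1 X-3.90 Y2.25 E0.8526
G1 X-4.50 Y0.00 E0.9300

At z = 0.2 mm: the cylinder: section is a regular 12-gon, circumradius r=4.5; the cube at (3, 12) is absent (z outside [0.5, 25.5]); the cube at (-0.5, 11.5) is not intersected at this z (z outside [0.5, 16]); Subtracting the remaining from the first: none of the subtracted shapes is present at this height, so the r=4.5 cylinder is unchanged — 1 connected region. The outline is a single polygon with 12 vertices. Extrusion per mm of travel: 0.4 × 0.2 / (π × 0.875²) = 0.033260. Accumulating E over each segment gives final E = 0.9300.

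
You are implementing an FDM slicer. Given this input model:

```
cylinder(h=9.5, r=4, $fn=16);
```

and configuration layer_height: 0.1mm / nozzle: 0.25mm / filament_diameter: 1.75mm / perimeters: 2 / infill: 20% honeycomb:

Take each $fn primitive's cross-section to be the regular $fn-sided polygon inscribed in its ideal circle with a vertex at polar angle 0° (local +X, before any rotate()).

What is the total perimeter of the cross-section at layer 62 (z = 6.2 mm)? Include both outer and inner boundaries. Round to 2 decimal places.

24.97 mm

At z = 6.2 mm: the cylinder: section is a regular 16-gon, circumradius r=4 (perimeter = 2·16·4.000·sin(180°/16) = 24.97 mm). Overall, the cross-section is a single solid region. Total boundary length (outer) = 24.97 mm.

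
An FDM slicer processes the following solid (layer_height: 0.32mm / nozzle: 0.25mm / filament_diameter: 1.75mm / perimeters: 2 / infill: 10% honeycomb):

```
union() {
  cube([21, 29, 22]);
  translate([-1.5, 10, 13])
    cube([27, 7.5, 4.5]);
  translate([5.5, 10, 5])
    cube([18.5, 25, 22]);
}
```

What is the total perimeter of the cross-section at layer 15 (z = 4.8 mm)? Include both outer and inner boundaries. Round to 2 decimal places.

100.00 mm

At z = 4.8 mm: the cube (footprint 21×29) is included at this height (perimeter 100.00 mm); the cube at (-1.5, 10) does not reach this height (z outside [13, 17.5]); the cube at (5.5, 10) does not reach this height (z outside [5, 27]); Taking the union: only the 21×29 cube is present, so the union is just that shape — boundary = 100.00 mm. Overall, the cross-section is a single solid region. Total boundary length (outer) = 100.00 mm.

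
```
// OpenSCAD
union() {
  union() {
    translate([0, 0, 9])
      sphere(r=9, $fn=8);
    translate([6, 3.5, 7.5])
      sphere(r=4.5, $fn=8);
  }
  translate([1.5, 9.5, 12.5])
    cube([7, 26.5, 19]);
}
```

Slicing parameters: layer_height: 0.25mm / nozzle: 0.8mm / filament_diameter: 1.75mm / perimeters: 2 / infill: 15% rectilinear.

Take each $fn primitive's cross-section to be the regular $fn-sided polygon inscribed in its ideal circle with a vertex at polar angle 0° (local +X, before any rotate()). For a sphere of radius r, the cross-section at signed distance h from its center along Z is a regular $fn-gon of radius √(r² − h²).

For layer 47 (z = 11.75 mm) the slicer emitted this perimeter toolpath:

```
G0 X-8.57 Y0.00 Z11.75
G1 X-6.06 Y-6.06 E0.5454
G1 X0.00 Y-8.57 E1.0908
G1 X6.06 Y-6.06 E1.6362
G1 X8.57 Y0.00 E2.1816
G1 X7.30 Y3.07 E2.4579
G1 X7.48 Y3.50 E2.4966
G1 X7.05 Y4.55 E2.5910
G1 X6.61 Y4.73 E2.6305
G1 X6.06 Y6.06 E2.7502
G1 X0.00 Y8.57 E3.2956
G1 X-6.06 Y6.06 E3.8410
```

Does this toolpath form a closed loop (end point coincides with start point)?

Start point (G0): (-8.57, 0.00). End point (last G1): the path does not return to the start — open.

no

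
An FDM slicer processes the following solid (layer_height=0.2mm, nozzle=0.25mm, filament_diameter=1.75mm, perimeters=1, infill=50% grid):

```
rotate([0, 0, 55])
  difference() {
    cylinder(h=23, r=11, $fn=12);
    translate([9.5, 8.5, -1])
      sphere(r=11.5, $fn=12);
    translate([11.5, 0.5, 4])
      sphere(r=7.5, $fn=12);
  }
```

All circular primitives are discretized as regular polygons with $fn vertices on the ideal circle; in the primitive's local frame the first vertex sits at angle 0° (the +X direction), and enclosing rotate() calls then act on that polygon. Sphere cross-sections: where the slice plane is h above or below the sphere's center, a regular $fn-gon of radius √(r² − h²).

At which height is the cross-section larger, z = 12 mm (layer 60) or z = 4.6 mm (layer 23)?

Layer 60 (z = 12): the cylinder: section is a regular 12-gon, circumradius r=11 (area = (12/2)·11.000²·sin(360°/12) = 363.00 mm²); the sphere at (9.5, 8.5) does not reach this height (|z−center|=13.000 > r=11.5); the sphere at (11.5, 0.5) is absent (|z−center|=8.000 > r=7.5); After the difference (first − rest): none of the subtracted shapes is present at this height, so the r=11 cylinder is unchanged — area = 363.00 mm²; (whole slice rotated 55° about Z — lengths, areas and connectivity unchanged). So its area = 363.00 mm². Layer 23 (z = 4.6): the r=11 cylinder gives a regular 12-gon of circumradius 11 (constant along its height) (area = (12/2)·11.000²·sin(360°/12) = 363.00 mm²); the r=11.5 sphere at (9.5, 8.5) slices to a regular 12-gon of circumradius 10.044 (√(r²−h²) with h=5.6 from center) (area = (12/2)·10.044²·sin(360°/12) = 302.67 mm²); the r=7.5 sphere at (11.5, 0.5) slices to a regular 12-gon of circumradius 7.476 (√(r²−h²) with h=0.6 from center) (area = (12/2)·7.476²·sin(360°/12) = 167.67 mm²); Subtracting the remaining from the first: starting from the r=11 cylinder (363.00 mm²), the r=11.5 sphere at (9.5, 8.5) partially overlaps it — only the 88.02 mm² overlap (of its 302.67 mm²) is removed, clipping the outline; the r=7.5 sphere at (11.5, 0.5) partially overlaps it — only the 22.45 mm² overlap (of its 167.67 mm²) is removed, clipping the outline — area = 252.53 mm²; (whole slice rotated 55° about Z — lengths, areas and connectivity unchanged). So its area = 252.53 mm². Layer 60 is larger (363.00 vs 252.53 mm²).

layer 60 (z = 12 mm)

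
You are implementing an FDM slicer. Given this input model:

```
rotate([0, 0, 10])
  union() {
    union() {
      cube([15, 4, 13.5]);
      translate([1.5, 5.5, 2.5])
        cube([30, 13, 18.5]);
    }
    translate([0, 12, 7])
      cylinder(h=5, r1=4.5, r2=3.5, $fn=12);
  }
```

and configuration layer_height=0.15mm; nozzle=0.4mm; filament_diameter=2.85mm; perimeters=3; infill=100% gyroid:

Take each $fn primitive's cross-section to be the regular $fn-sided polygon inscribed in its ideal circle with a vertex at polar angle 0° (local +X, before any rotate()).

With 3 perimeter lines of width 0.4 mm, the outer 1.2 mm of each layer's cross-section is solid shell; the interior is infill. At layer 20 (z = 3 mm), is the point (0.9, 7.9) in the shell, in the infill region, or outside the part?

At z = 3 mm: the cube (footprint 15×4) is included at this height; the cube at (1.5, 5.5) is present — its section is the full 30×13 rectangle; Taking the union: the 2 present regions are separate (no shared area or edge), so areas and boundary lengths simply add and each stays a separate island — 2 connected regions; the cone at (0, 12) does not reach this height (z outside [7, 12]); Combining (union): only that combined region is present, so the union is just that shape — 2 connected regions; (rotated 10° about Z; rotation is an isometry so areas/perimeters/island counts are preserved). Overall, the cross-section has 2 separate islands. Undo the 10° rotation: the query point maps to (2.258, 7.624) in the un-rotated model frame. The nearest boundary edge runs (1.50, 5.50)→(1.50, 18.50); distance from the point to it = 0.76 mm. (Shell/infill is judged within the island containing the point — the largest one.) The point is inside the cross-section, 0.76 mm from the nearest boundary — within the 1.2 mm shell band (3 × 0.4).

shell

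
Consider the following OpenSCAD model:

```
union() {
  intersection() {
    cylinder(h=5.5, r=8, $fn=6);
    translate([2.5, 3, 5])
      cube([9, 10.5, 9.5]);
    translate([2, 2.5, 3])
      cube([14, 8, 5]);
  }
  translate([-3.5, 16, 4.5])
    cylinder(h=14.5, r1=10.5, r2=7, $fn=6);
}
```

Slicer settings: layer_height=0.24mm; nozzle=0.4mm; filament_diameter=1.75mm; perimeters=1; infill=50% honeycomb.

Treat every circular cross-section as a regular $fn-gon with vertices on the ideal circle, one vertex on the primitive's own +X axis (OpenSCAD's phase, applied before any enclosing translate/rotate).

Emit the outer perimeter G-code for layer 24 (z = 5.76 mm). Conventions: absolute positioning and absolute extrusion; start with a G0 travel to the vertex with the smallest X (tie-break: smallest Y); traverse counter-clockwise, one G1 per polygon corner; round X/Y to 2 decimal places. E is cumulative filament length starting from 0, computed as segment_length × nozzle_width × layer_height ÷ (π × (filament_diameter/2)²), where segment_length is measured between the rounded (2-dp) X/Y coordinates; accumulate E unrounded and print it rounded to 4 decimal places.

G0 X-13.70 Y16.00 Z5.76
G1 X-8.60 Y7.17 E0.4070
G1 X1.60 Y7.17 E0.8141
G1 X6.70 Y16.00 E1.2211
G1 X1.60 Y24.83 E1.6281
G1 X-8.60 Y24.83 E2.0352
G1 X-13.70 Y16.00 E2.4421

At z = 5.76 mm: the cylinder does not reach this height (z outside [0, 5.5]); the 9×10.5 cube at (2.5, 3) contributes its full rectangle; the cube at (2, 2.5) is present — its section is the full 14×8 rectangle; Keeping only the common overlap: at least one operand is absent at this height, so nothing remains; the cone at (-3.5, 16) contributes a regular 6-gon of circumradius 10.196 (interpolated between r1=10.5 and r2=7 at t=0.087); Combining (union): only the cone at (-3.5, 16) is present, so the union is just that shape — 1 connected region. The outline is a single polygon with 6 vertices. Extrusion per mm of travel: 0.4 × 0.24 / (π × 0.875²) = 0.039912. Accumulating E over each segment gives final E = 2.4421.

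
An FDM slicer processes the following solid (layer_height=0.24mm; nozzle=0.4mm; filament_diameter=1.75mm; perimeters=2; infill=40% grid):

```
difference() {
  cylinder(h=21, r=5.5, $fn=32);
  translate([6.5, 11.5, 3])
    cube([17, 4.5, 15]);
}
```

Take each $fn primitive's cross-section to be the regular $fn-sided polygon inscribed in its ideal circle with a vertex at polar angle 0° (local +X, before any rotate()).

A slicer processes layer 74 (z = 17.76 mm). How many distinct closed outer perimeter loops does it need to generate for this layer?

1

At z = 17.76 mm: the r=5.5 cylinder contributes a regular 32-gon of circumradius 5.5; the cube at (6.5, 11.5) is present — its section is the full 17×4.5 rectangle; Subtracting the remaining from the first: starting from the r=5.5 cylinder, the 17×4.5 cube at (6.5, 11.5) misses the remaining region (no effect) — 1 connected region. The result has 1 disconnected region.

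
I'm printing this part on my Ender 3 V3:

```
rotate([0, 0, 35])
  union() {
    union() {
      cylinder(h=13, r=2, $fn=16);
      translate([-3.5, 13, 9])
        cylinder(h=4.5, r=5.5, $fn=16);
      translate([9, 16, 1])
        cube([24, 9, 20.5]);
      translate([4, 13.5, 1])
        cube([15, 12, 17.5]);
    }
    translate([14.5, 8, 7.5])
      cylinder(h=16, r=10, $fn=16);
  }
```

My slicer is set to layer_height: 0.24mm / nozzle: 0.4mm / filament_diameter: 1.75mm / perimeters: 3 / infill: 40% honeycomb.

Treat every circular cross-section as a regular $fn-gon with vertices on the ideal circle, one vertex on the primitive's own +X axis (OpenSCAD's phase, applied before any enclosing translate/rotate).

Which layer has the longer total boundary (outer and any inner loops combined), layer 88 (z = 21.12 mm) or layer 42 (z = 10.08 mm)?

Layer 88 (z = 21.12): the cylinder is not intersected at this z (z outside [0, 13]); the cylinder at (-3.5, 13) does not reach this height (z outside [9, 13.5]); the 24×9 cube at (9, 16) contributes its full rectangle (perimeter 66.00 mm); the cube at (4, 13.5) is absent (z outside [1, 18.5]); Taking the union: only the 24×9 cube at (9, 16) is present, so the union is just that shape — boundary = 66.00 mm; the r=10 cylinder at (14.5, 8) gives a regular 16-gon of circumradius 10 (constant along its height) (perimeter = 2·16·10.000·sin(180°/16) = 62.43 mm); Taking the union: the regions partially overlap (shared area 14.68 mm²), so the edge portions inside another operand are dropped and the merged outline is re-measured after clipping — boundary = 105.08 mm; (rotated 35° about Z; rotation is an isometry so areas/perimeters/island counts are preserved). So its perimeter = 105.08 mm. Layer 42 (z = 10.08): the cylinder: section is a regular 16-gon, circumradius r=2 (perimeter = 2·16·2.000·sin(180°/16) = 12.49 mm); the r=5.5 cylinder at (-3.5, 13) contributes a regular 16-gon of circumradius 5.5 (perimeter = 2·16·5.500·sin(180°/16) = 34.34 mm); the cube at (9, 16) is present — its section is the full 24×9 rectangle (perimeter 66.00 mm); the cube at (4, 13.5) is present — its section is the full 15×12 rectangle (perimeter 54.00 mm); Combining (union): the regions partially overlap (shared area 90.00 mm²), so the edge portions inside another operand are dropped and the merged outline is re-measured after clipping — boundary = 128.82 mm; the cylinder at (14.5, 8): section is a regular 16-gon, circumradius r=10 (perimeter = 2·16·10.000·sin(180°/16) = 62.43 mm); Merging all regions: the regions partially overlap (shared area 43.80 mm²), so the edge portions inside another operand are dropped and the merged outline is re-measured after clipping — boundary = 159.12 mm; (whole slice rotated 35° about Z — lengths, areas and connectivity unchanged). So its perimeter = 159.12 mm. Layer 42 is larger (159.12 vs 105.08 mm).

layer 42 (z = 10.08 mm)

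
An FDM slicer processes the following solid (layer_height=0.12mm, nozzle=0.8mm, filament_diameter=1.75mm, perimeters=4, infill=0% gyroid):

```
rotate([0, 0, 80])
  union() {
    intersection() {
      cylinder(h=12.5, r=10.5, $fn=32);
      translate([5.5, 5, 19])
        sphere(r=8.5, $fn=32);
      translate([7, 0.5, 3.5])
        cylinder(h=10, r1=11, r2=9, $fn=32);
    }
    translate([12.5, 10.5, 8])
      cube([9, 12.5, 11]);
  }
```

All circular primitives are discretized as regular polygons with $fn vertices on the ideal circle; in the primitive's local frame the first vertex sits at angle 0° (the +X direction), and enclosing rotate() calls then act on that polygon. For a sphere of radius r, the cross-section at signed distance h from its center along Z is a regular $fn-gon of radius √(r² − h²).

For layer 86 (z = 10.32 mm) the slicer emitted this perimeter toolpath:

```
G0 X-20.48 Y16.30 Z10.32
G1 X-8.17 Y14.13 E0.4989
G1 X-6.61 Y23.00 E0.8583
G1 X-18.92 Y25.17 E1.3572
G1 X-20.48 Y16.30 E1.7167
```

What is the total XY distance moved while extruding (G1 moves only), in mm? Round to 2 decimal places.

Sum the Euclidean lengths of each G1 segment: total = 43.01 mm.

43.01 mm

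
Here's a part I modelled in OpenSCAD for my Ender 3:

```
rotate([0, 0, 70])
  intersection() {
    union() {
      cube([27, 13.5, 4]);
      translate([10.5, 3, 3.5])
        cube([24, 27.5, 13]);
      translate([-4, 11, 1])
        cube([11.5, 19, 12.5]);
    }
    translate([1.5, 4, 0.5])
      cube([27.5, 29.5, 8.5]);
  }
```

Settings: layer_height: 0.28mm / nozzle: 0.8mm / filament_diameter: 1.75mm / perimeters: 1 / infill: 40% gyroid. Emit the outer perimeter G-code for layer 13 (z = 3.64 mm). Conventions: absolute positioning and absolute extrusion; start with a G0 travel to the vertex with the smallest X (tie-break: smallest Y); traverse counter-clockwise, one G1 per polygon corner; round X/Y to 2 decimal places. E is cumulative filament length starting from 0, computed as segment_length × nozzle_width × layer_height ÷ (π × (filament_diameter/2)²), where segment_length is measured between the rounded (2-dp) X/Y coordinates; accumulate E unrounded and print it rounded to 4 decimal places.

At z = 3.64 mm: the cube is present — its section is the full 27×13.5 rectangle; the cube at (10.5, 3) is present — its section is the full 24×27.5 rectangle; the cube at (-4, 11) (footprint 11.5×19) is included at this height; Merging all regions: the regions partially overlap (shared area 192.00 mm²), so overlapping operands fuse into one piece — 1 connected region; the cube at (1.5, 4) is present — its section is the full 27.5×29.5 rectangle; After intersecting: the 27.5×29.5 cube at (1.5, 4) partially overlaps that combined region; clipping to the common part keeps 674.75 mm² — 1 connected region; (whole slice rotated 70° about Z — lengths, areas and connectivity unchanged). The outline is a single polygon with 8 vertices. Extrusion per mm of travel: 0.8 × 0.28 / (π × 0.875²) = 0.093128. Accumulating E over each segment gives final E = 13.1319.

G0 X-27.68 Y11.67 Z3.64
G1 X-3.25 Y2.78 E2.4211
G1 X6.16 Y28.62 E4.9821
G1 X-18.74 Y37.68 E7.4497
G1 X-25.07 Y20.30 E9.1723
G1 X-9.09 Y14.48 E10.7561
G1 X-10.12 Y11.66 E11.0357
G1 X-25.63 Y17.31 E12.5730
G1 X-27.68 Y11.67 E13.1319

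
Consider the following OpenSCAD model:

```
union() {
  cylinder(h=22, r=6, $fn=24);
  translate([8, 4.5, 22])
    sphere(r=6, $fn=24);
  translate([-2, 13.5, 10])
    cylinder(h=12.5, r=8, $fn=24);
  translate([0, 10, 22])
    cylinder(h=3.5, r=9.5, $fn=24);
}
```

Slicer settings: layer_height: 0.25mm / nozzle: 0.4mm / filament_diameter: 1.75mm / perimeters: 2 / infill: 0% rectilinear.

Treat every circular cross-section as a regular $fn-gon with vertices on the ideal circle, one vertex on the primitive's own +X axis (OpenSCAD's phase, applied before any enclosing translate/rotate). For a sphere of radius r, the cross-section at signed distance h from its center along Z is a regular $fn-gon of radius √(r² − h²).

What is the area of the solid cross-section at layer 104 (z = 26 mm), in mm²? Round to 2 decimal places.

At z = 26 mm: the cylinder does not reach this height (z outside [0, 22]); the r=6 sphere at (8, 4.5) slices to a regular 24-gon of circumradius 4.472 (√(r²−h²) with h=4 from center) (area = (24/2)·4.472²·sin(360°/24) = 62.12 mm²); the cylinder at (-2, 13.5) is not intersected at this z (z outside [10, 22.5]); the cylinder at (0, 10) is absent (z outside [22, 25.5]); Merging all regions: only the r=6 sphere at (8, 4.5) is present, so the union is just that shape — area = 62.12 mm². Overall, the cross-section is a single solid region. Net area = 62.12 mm².

62.12 mm²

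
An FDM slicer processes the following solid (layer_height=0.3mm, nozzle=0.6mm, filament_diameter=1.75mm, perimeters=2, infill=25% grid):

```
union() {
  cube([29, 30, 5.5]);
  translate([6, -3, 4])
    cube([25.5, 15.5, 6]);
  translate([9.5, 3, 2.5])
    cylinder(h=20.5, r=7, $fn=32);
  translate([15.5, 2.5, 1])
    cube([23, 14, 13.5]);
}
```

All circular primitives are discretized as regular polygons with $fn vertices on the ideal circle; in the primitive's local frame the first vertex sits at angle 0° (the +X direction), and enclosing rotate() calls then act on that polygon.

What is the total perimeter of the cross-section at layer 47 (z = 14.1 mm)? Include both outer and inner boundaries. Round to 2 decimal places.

108.67 mm

At z = 14.1 mm: the cube is not intersected at this z (z outside [0, 5.5]); the cube at (6, -3) is absent (z outside [4, 10]); the r=7 cylinder at (9.5, 3) gives a regular 32-gon of circumradius 7 (constant along its height) (perimeter = 2·32·7.000·sin(180°/32) = 43.91 mm); the cube at (15.5, 2.5) (footprint 23×14) is included at this height (perimeter 74.00 mm); Taking the union: the regions partially overlap (shared area 2.84 mm²), so the edge portions inside another operand are dropped and the merged outline is re-measured after clipping — boundary = 108.67 mm. Overall, the cross-section is a single solid region. Total boundary length (outer) = 108.67 mm.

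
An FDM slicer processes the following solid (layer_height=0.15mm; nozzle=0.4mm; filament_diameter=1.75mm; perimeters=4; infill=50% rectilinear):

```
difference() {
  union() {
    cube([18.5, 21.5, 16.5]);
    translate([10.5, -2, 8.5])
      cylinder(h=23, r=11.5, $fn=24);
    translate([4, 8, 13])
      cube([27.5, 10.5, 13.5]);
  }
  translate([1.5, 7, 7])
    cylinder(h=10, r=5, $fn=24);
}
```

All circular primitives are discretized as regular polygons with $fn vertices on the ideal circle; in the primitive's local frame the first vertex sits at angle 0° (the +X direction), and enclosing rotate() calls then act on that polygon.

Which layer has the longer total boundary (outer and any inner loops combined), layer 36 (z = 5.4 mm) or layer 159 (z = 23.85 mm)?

Layer 36 (z = 5.4): the cube is present — its section is the full 18.5×21.5 rectangle (perimeter 80.00 mm); the cylinder at (10.5, -2) does not reach this height (z outside [8.5, 31.5]); the cube at (4, 8) is not intersected at this z (z outside [13, 26.5]); Combining (union): only the 18.5×21.5 cube is present, so the union is just that shape — boundary = 80.00 mm; the cylinder at (1.5, 7) is not intersected at this z (z outside [7, 17]); After the difference (first − rest): none of the subtracted shapes is present at this height, so that combined region is unchanged — boundary = 80.00 mm. So its perimeter = 80.00 mm. Layer 159 (z = 23.85): the cube is not intersected at this z (z outside [0, 16.5]); the r=11.5 cylinder at (10.5, -2) contributes a regular 24-gon of circumradius 11.5 (perimeter = 2·24·11.500·sin(180°/24) = 72.05 mm); the 27.5×10.5 cube at (4, 8) contributes its full rectangle (perimeter 76.00 mm); Taking the union: the regions partially overlap (shared area 10.73 mm²), so the edge portions inside another operand are dropped and the merged outline is re-measured after clipping — boundary = 124.95 mm; the cylinder at (1.5, 7) is not intersected at this z (z outside [7, 17]); Taking the first minus the rest: none of the subtracted shapes is present at this height, so that combined region is unchanged — boundary = 124.95 mm. So its perimeter = 124.95 mm. Layer 159 is larger (124.95 vs 80.00 mm).

layer 159 (z = 23.85 mm)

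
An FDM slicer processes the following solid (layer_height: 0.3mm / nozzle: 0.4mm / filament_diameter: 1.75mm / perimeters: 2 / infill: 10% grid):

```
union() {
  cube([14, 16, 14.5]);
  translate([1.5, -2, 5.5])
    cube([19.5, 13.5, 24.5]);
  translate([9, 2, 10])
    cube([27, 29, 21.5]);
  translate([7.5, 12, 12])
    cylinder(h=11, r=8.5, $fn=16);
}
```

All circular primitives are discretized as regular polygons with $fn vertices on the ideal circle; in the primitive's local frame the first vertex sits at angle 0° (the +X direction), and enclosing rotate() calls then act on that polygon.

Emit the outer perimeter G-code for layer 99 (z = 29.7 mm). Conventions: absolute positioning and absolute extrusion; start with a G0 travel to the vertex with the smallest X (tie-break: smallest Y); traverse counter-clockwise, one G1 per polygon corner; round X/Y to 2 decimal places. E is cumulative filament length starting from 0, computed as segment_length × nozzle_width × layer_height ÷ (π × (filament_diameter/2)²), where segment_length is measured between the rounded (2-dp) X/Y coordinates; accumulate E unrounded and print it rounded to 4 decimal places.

G0 X1.50 Y-2.00 Z29.70
G1 X21.00 Y-2.00 E0.9729
G1 X21.00 Y2.00 E1.1724
G1 X36.00 Y2.00 E1.9208
G1 X36.00 Y31.00 E3.3676
G1 X9.00 Y31.00 E4.7146
G1 X9.00 Y11.50 E5.6875
G1 X1.50 Y11.50 E6.0617
G1 X1.50 Y-2.00 E6.7352

At z = 29.7 mm: the cube does not reach this height (z outside [0, 14.5]); the cube at (1.5, -2) is present — its section is the full 19.5×13.5 rectangle; the 27×29 cube at (9, 2) contributes its full rectangle; the cylinder at (7.5, 12) does not reach this height (z outside [12, 23]); Combining (union): the regions partially overlap (shared area 114.00 mm²), so overlapping operands fuse into one piece — 1 connected region. The outline is a single polygon with 8 vertices. Extrusion per mm of travel: 0.4 × 0.3 / (π × 0.875²) = 0.049890. Accumulating E over each segment gives final E = 6.7352.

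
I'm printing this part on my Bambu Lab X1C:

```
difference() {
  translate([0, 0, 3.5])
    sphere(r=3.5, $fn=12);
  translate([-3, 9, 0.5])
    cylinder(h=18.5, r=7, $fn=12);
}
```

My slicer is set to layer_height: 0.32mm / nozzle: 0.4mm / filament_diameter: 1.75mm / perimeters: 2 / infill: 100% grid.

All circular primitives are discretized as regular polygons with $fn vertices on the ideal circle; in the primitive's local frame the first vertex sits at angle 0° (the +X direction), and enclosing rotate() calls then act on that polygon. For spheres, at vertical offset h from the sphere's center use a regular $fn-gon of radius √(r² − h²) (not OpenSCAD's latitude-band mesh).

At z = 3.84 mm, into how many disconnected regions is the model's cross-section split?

At z = 3.84 mm: the r=3.5 sphere contributes a regular 12-gon of circumradius √(3.5²−0.34²) = 3.483; the r=7 cylinder at (-3, 9) contributes a regular 12-gon of circumradius 7; Taking the first minus the rest: starting from the r=3.5 sphere, the r=7 cylinder at (-3, 9) partially overlaps it — only the 1.84 mm² overlap (of its 147.00 mm²) is removed, clipping the outline — 1 connected region. The result has 1 disconnected region.

1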